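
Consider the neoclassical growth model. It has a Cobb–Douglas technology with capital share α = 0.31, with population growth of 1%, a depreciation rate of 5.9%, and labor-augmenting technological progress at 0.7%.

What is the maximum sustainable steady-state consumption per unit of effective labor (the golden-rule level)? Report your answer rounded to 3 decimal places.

c_gold ≈ 1.298

At the golden rule, f'(k) = n + g + δ, so α·k^(α−1) = n + g + δ and k_gold = (α/(n + g + δ))^(1/(1−α)).
k_gold = (0.31/0.076)^(1/0.69) = 4.0789^1.4493 ≈ 7.6711
c_gold = f(k_gold) − (n + g + δ)·k_gold = 1.8806 − 0.076×7.6711 ≈ 1.2976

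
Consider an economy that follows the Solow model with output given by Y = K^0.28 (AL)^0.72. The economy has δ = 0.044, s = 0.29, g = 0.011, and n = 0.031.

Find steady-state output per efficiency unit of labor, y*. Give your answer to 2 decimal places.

y* = 1.60

Steady state requires s·f(k) = (n + g + δ)·k, i.e. s·k^α = (n + g + δ)·k.
Dividing both sides by k: k^(1−α) = s / (n + g + δ).
k^0.72 = 0.29 / (0.031 + 0.011 + 0.044) = 0.29 / 0.086 = 3.3721
k* = 3.3721^(1/0.72) ≈ 5.4100
y* = (k*)^α = 5.4100^0.28 ≈ 1.6043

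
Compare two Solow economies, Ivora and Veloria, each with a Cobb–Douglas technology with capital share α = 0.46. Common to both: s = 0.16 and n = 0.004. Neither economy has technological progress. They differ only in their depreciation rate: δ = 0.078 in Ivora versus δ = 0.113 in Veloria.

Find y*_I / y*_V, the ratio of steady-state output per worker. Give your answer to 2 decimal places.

Steady-state y* = [s/(n + δ)]^(α/(1−α)), so the ratio is [ (s_I/(n + δ)_I) / (s_V/(n + δ)_V) ]^0.8519.
s_I/(n + δ)_I = 0.16/0.082 = 1.9512; s_V/(n + δ)_V = 0.16/0.117 = 1.3675.
Ratio = (1.9512/1.3675)^0.8519 = 1.4268^0.8519 ≈ 1.3536

y*_I / y*_V ≈ 1.35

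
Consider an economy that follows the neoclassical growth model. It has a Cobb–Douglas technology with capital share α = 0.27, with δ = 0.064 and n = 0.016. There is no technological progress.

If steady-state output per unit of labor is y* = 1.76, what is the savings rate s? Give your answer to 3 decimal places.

s ≈ 0.369

Steady state requires s·f(k) = (n + δ)·k, i.e. s·k^α = (n + δ)·k.
Since y* = [s/(n + δ)]^(α/(1−α)), we have s/(n + δ) = (y*)^((1−α)/α) = 1.76^2.7037 = 4.6110.
Therefore s = 4.6110 × (n + δ) = 4.6110 × 0.080 = 0.3689.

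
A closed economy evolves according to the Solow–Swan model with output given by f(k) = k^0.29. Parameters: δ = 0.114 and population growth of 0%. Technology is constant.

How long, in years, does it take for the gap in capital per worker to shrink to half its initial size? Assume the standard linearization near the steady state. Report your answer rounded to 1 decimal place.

t_½ ≈ 8.6 years

Near the steady state the convergence rate is λ = (1 − α)(n + δ).
λ = (1 − 0.29) × 0.114 = 0.71 × 0.114 = 0.08094
Half-life = ln 2 / λ = 0.6931 / 0.08094 ≈ 8.56 years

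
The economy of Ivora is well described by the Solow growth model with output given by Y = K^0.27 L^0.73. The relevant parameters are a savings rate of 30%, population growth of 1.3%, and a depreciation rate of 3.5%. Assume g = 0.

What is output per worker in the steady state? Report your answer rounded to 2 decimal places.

In steady state, investment equals break-even investment: s·k^α = (n + δ)·k.
Dividing both sides by k: k^(1−α) = s / (n + δ).
k^0.73 = 0.30 / (0.013 + 0.035) = 0.30 / 0.048 = 6.2500
k* = 6.2500^(1/0.73) ≈ 12.3097
y* = (k*)^α = 12.3097^0.27 ≈ 1.9695

y* = 1.97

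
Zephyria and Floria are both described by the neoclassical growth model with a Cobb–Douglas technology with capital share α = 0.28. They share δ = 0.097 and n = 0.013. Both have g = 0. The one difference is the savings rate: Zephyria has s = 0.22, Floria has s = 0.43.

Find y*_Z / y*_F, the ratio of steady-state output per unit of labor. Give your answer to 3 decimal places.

Steady-state y* = [s/(n + δ)]^(α/(1−α)), so the ratio is [ (s_Z/(n + δ)_Z) / (s_F/(n + δ)_F) ]^0.3889.
s_Z/(n + δ)_Z = 0.22/0.110 = 2.0000; s_F/(n + δ)_F = 0.43/0.110 = 3.9091.
Ratio = (2.0000/3.9091)^0.3889 = 0.5116^0.3889 ≈ 0.7706

ratio ≈ 0.771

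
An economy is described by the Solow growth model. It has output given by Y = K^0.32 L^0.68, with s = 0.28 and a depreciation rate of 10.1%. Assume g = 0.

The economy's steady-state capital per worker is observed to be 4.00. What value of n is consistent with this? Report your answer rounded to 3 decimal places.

Steady state requires s·f(k) = (n + δ)·k, i.e. s·k^α = (n + δ)·k.
So s / (n + δ) = (k*)^(1−α) = 4.00^0.68 = 2.5669.
Therefore n + δ = s / 2.5669 = 0.28 / 2.5669 = 0.1091, so n = 0.1091 − 0.101 = 0.0081.

n ≈ 0.008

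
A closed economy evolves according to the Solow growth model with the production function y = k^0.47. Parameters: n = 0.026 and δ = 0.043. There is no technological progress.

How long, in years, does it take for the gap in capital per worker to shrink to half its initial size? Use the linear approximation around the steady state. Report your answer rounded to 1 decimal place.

Near the steady state the convergence rate is λ = (1 − α)(n + δ).
λ = (1 − 0.47) × 0.069 = 0.53 × 0.069 = 0.03657
Half-life = ln 2 / λ = 0.6931 / 0.03657 ≈ 18.95 years

t_½ ≈ 19.0 years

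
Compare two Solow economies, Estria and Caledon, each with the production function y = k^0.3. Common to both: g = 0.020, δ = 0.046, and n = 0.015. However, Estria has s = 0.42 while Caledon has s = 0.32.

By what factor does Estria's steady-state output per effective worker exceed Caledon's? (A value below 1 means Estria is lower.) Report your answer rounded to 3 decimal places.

Steady-state y* = [s/(n + g + δ)]^(α/(1−α)), so the ratio is [ (s_E/(n + g + δ)_E) / (s_C/(n + g + δ)_C) ]^0.4286.
s_E/(n + g + δ)_E = 0.42/0.081 = 5.1852; s_C/(n + g + δ)_C = 0.32/0.081 = 3.9506.
Ratio = (5.1852/3.9506)^0.4286 = 1.3125^0.4286 ≈ 1.1236

ratio ≈ 1.124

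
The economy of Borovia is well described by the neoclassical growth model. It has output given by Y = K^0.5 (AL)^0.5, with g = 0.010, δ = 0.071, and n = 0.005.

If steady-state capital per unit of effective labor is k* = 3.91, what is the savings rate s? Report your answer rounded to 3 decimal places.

Steady state requires s·f(k) = (n + g + δ)·k, i.e. s·k^α = (n + g + δ)·k.
So s / (n + g + δ) = (k*)^(1−α) = 3.91^0.5 = 1.9774.
Therefore s = 1.9774 × (n + g + δ) = 1.9774 × 0.086 = 0.1701.

s ≈ 0.170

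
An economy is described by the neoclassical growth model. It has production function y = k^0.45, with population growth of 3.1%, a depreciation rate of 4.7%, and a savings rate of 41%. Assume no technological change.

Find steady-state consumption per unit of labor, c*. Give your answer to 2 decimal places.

In steady state, investment equals break-even investment: s·k^α = (n + δ)·k.
Rearranging, k^(1−α) = s / (n + δ).
k^0.55 = 0.41 / (0.031 + 0.047) = 0.41 / 0.078 = 5.2564
k* = 5.2564^(1/0.55) ≈ 20.4335
y* = (k*)^α = 20.4335^0.45 ≈ 3.8874
c* = (1 − s)·y* = (1 − 0.41) × 3.8874 ≈ 2.2936

c* = 2.29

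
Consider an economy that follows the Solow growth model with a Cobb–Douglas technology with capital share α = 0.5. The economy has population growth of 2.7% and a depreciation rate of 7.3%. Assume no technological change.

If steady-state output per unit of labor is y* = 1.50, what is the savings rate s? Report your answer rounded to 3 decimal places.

Steady state requires s·f(k) = (n + δ)·k, i.e. s·k^α = (n + δ)·k.
Since y* = [s/(n + δ)]^(α/(1−α)), we have s/(n + δ) = (y*)^((1−α)/α) = 1.50^1 = 1.5000.
Therefore s = 1.5000 × (n + δ) = 1.5000 × 0.100 = 0.1500.

s ≈ 0.150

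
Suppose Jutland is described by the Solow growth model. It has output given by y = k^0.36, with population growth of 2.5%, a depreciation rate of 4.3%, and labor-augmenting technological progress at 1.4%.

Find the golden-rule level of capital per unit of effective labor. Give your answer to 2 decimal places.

k_gold ≈ 10.09

The golden rule sets f'(k) = n + g + δ, i.e. α·k^(α−1) = n + g + δ.
So k^(1−α) = α / (n + g + δ) = 0.36 / 0.082 = 4.3902.
k_gold = 4.3902^(1/0.64) ≈ 10.0898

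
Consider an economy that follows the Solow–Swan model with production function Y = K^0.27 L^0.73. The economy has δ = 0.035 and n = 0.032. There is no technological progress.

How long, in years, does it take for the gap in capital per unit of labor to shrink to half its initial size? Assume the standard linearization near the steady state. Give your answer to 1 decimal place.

Near the steady state the convergence rate is λ = (1 − α)(n + δ).
λ = (1 − 0.27) × 0.067 = 0.73 × 0.067 = 0.04891
Half-life = ln 2 / λ = 0.6931 / 0.04891 ≈ 14.17 years

t_½ ≈ 14.2 years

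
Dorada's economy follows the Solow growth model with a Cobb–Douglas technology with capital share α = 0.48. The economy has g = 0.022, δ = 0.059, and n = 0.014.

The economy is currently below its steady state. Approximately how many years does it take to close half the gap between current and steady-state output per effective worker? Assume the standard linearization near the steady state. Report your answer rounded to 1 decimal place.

Near the steady state the convergence rate is λ = (1 − α)(n + g + δ).
λ = (1 − 0.48) × 0.095 = 0.52 × 0.095 = 0.0494
Half-life = ln 2 / λ = 0.6931 / 0.0494 ≈ 14.03 years

half-life ≈ 14.0 years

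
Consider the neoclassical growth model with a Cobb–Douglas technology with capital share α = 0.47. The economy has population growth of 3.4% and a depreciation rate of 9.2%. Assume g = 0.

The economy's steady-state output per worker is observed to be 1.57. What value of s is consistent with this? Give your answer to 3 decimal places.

s ≈ 0.210

Steady state requires s·f(k) = (n + δ)·k, i.e. s·k^α = (n + δ)·k.
Since y* = [s/(n + δ)]^(α/(1−α)), we have s/(n + δ) = (y*)^((1−α)/α) = 1.57^1.1277 = 1.6631.
Therefore s = 1.6631 × (n + δ) = 1.6631 × 0.126 = 0.2096.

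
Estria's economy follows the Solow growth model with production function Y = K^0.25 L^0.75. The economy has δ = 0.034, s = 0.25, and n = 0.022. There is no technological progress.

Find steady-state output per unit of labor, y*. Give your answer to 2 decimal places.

In steady state, investment equals break-even investment: s·k^α = (n + δ)·k.
Dividing both sides by k: k^(1−α) = s / (n + δ).
k^0.75 = 0.25 / (0.022 + 0.034) = 0.25 / 0.056 = 4.4643
k* = 4.4643^(1/0.75) ≈ 7.3509
y* = (k*)^α = 7.3509^0.25 ≈ 1.6466

y* = 1.65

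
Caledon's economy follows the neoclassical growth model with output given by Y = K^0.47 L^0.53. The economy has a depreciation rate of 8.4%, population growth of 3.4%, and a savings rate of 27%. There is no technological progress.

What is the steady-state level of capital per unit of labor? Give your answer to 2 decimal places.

Steady state requires s·f(k) = (n + δ)·k, i.e. s·k^α = (n + δ)·k.
Rearranging, k^(1−α) = s / (n + δ).
k^0.53 = 0.27 / (0.034 + 0.084) = 0.27 / 0.118 = 2.2881
k* = 2.2881^(1/0.53) ≈ 4.7671

k* = 4.77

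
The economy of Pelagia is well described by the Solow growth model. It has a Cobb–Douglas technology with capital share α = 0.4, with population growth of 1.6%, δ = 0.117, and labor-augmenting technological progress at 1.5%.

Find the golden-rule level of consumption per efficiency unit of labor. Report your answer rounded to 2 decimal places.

At the golden rule, f'(k) = n + g + δ, so α·k^(α−1) = n + g + δ and k_gold = (α/(n + g + δ))^(1/(1−α)).
k_gold = (0.4/0.148)^(1/0.6) = 2.7027^1.6667 ≈ 5.2442
c_gold = f(k_gold) − (n + g + δ)·k_gold = 1.9403 − 0.148×5.2442 ≈ 1.1642

c_gold ≈ 1.16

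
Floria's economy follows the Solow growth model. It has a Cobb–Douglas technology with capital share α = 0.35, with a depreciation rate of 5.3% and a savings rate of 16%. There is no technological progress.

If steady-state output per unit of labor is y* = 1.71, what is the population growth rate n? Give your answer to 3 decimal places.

In steady state, investment equals break-even investment: s·k^α = (n + δ)·k.
Since y* = [s/(n + δ)]^(α/(1−α)), we have s/(n + δ) = (y*)^((1−α)/α) = 1.71^1.8571 = 2.7083.
Therefore n + δ = s / 2.7083 = 0.16 / 2.7083 = 0.0591, so n = 0.0591 − 0.053 = 0.0061.

n ≈ 0.006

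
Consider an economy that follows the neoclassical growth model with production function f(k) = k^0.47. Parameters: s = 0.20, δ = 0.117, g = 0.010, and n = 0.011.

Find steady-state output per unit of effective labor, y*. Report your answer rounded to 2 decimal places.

In steady state, investment equals break-even investment: s·k^α = (n + g + δ)·k.
Rearranging, k^(1−α) = s / (n + g + δ).
k^0.53 = 0.20 / (0.011 + 0.010 + 0.117) = 0.20 / 0.138 = 1.4493
k* = 1.4493^(1/0.53) ≈ 2.0141
y* = (k*)^α = 2.0141^0.47 ≈ 1.3897

y* = 1.39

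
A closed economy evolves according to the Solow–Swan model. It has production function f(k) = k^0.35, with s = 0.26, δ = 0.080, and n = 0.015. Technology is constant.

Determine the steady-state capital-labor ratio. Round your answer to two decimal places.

k* ≈ 4.71

Steady state requires s·f(k) = (n + δ)·k, i.e. s·k^α = (n + δ)·k.
Rearranging, k^(1−α) = s / (n + δ).
k^0.65 = 0.26 / (0.015 + 0.080) = 0.26 / 0.095 = 2.7368
k* = 2.7368^(1/0.65) ≈ 4.7063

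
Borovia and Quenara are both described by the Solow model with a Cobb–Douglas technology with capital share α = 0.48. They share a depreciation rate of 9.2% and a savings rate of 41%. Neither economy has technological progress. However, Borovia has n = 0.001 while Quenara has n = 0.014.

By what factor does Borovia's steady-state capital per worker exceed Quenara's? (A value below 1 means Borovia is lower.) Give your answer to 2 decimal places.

Steady-state k* = [s/(n + δ)]^(1/(1−α)), so the ratio is [ (s_B/(n + δ)_B) / (s_Q/(n + δ)_Q) ]^1.9231.
s_B/(n + δ)_B = 0.41/0.093 = 4.4086; s_Q/(n + δ)_Q = 0.41/0.106 = 3.8679.
Ratio = (4.4086/3.8679)^1.9231 = 1.1398^1.9231 ≈ 1.2861

ratio ≈ 1.29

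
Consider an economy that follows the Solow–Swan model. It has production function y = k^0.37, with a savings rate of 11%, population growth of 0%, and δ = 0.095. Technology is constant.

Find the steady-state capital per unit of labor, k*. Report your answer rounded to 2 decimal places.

In steady state, investment equals break-even investment: s·k^α = (n + δ)·k.
Dividing both sides by k: k^(1−α) = s / (n + δ).
k^0.63 = 0.11 / (0.000 + 0.095) = 0.11 / 0.095 = 1.1579
k* = 1.1579^(1/0.63) ≈ 1.2620

k* = 1.26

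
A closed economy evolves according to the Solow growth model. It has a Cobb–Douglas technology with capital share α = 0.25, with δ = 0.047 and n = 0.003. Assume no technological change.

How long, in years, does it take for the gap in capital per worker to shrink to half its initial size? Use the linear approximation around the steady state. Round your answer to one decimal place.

half-life ≈ 18.5 years

Near the steady state the convergence rate is λ = (1 − α)(n + δ).
λ = (1 − 0.25) × 0.050 = 0.75 × 0.050 = 0.0375
Half-life = ln 2 / λ = 0.6931 / 0.0375 ≈ 18.48 years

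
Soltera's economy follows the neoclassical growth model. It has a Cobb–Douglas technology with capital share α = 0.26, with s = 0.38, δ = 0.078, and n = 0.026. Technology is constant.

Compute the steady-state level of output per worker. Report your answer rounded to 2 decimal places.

y* ≈ 1.58

At the steady state, Δk = 0, so s·k^α = (n + δ)·k.
Dividing both sides by k: k^(1−α) = s / (n + δ).
k^0.74 = 0.38 / (0.026 + 0.078) = 0.38 / 0.104 = 3.6538
k* = 3.6538^(1/0.74) ≈ 5.7606
y* = (k*)^α = 5.7606^0.26 ≈ 1.5766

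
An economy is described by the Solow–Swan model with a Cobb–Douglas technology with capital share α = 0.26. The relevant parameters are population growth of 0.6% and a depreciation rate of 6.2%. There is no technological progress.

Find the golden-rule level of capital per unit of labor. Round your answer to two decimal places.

The golden rule sets f'(k) = n + δ, i.e. α·k^(α−1) = n + δ.
So k^(1−α) = α / (n + δ) = 0.26 / 0.068 = 3.8235.
k_gold = 3.8235^(1/0.74) ≈ 6.1250

k_gold ≈ 6.13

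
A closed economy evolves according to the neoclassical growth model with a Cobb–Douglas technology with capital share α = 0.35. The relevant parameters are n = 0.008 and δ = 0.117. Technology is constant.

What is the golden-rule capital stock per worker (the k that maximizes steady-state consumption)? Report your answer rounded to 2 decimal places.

The golden rule sets f'(k) = n + δ, i.e. α·k^(α−1) = n + δ.
So k^(1−α) = α / (n + δ) = 0.35 / 0.125 = 2.8000.
k_gold = 2.8000^(1/0.65) ≈ 4.8746

k_gold ≈ 4.87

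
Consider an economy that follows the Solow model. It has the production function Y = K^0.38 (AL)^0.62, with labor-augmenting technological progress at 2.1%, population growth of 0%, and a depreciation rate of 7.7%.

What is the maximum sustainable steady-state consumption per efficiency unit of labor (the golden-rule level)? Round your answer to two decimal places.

At the golden rule, f'(k) = n + g + δ, so α·k^(α−1) = n + g + δ and k_gold = (α/(n + g + δ))^(1/(1−α)).
k_gold = (0.38/0.098)^(1/0.62) = 3.8776^1.6129 ≈ 8.8980
c_gold = f(k_gold) − (n + g + δ)·k_gold = 2.2947 − 0.098×8.8980 ≈ 1.4227

c_gold ≈ 1.42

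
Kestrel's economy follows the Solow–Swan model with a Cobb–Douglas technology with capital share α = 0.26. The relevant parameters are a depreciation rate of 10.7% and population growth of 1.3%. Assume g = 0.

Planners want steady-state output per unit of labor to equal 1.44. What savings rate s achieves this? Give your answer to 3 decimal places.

Steady state requires s·f(k) = (n + δ)·k, i.e. s·k^α = (n + δ)·k.
Since y* = [s/(n + δ)]^(α/(1−α)), we have s/(n + δ) = (y*)^((1−α)/α) = 1.44^2.8462 = 2.8231.
Therefore s = 2.8231 × (n + δ) = 2.8231 × 0.120 = 0.3388.

s ≈ 0.339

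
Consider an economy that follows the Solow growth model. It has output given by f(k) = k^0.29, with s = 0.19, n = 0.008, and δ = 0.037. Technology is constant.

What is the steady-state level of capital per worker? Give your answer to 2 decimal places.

Steady state requires s·f(k) = (n + δ)·k, i.e. s·k^α = (n + δ)·k.
Rearranging, k^(1−α) = s / (n + δ).
k^0.71 = 0.19 / (0.008 + 0.037) = 0.19 / 0.045 = 4.2222
k* = 4.2222^(1/0.71) ≈ 7.6040

k* = 7.60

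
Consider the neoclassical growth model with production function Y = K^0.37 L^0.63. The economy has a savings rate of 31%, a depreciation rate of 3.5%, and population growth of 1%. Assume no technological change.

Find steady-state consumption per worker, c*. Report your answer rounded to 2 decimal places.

In steady state, investment equals break-even investment: s·k^α = (n + δ)·k.
Rearranging, k^(1−α) = s / (n + δ).
k^0.63 = 0.31 / (0.010 + 0.035) = 0.31 / 0.045 = 6.8889
k* = 6.8889^(1/0.63) ≈ 21.3992
y* = (k*)^α = 21.3992^0.37 ≈ 3.1063
c* = (1 − s)·y* = (1 − 0.31) × 3.1063 ≈ 2.1433

c* = 2.14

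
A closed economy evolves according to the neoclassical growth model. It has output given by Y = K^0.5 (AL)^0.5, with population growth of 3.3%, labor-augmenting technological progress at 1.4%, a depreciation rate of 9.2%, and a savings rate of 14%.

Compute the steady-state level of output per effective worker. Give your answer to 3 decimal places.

Steady state requires s·f(k) = (n + g + δ)·k, i.e. s·k^α = (n + g + δ)·k.
Rearranging, k^(1−α) = s / (n + g + δ).
k^0.5 = 0.14 / (0.033 + 0.014 + 0.092) = 0.14 / 0.139 = 1.0072
k* = 1.0072^(1/0.5) ≈ 1.0145
y* = (k*)^α = 1.0145^0.5 ≈ 1.0072

y* ≈ 1.007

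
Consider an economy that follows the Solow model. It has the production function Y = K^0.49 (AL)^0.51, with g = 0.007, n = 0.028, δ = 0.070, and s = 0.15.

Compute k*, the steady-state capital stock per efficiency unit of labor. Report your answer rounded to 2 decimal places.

k* = 2.01

At the steady state, Δk = 0, so s·k^α = (n + g + δ)·k.
Rearranging, k^(1−α) = s / (n + g + δ).
k^0.51 = 0.15 / (0.028 + 0.007 + 0.070) = 0.15 / 0.105 = 1.4286
k* = 1.4286^(1/0.51) ≈ 2.0125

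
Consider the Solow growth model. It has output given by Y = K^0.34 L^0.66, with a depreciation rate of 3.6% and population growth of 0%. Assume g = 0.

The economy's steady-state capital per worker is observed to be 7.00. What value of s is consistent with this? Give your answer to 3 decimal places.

At the steady state, Δk = 0, so s·k^α = (n + δ)·k.
So s / (n + δ) = (k*)^(1−α) = 7.00^0.66 = 3.6121.
Therefore s = 3.6121 × (n + δ) = 3.6121 × 0.036 = 0.1300.

s ≈ 0.130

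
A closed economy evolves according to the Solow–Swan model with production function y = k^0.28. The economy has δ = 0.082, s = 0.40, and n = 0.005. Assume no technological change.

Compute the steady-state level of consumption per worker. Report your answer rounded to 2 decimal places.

In steady state, investment equals break-even investment: s·k^α = (n + δ)·k.
Rearranging, k^(1−α) = s / (n + δ).
k^0.72 = 0.40 / (0.005 + 0.082) = 0.40 / 0.087 = 4.5977
k* = 4.5977^(1/0.72) ≈ 8.3214
y* = (k*)^α = 8.3214^0.28 ≈ 1.8099
c* = (1 − s)·y* = (1 − 0.40) × 1.8099 ≈ 1.0859

c* ≈ 1.09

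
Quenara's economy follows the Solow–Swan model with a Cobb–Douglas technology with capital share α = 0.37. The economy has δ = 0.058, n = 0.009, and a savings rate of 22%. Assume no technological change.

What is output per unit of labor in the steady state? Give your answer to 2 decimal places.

In steady state, investment equals break-even investment: s·k^α = (n + δ)·k.
Rearranging, k^(1−α) = s / (n + δ).
k^0.63 = 0.22 / (0.009 + 0.058) = 0.22 / 0.067 = 3.2836
k* = 3.2836^(1/0.63) ≈ 6.6009
y* = (k*)^α = 6.6009^0.37 ≈ 2.0103

y* = 2.01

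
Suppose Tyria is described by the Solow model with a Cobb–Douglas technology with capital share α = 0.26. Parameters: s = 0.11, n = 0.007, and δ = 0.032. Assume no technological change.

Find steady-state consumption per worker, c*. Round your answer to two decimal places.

c* = 1.28

Steady state requires s·f(k) = (n + δ)·k, i.e. s·k^α = (n + δ)·k.
Dividing both sides by k: k^(1−α) = s / (n + δ).
k^0.74 = 0.11 / (0.007 + 0.032) = 0.11 / 0.039 = 2.8205
k* = 2.8205^(1/0.74) ≈ 4.0602
y* = (k*)^α = 4.0602^0.26 ≈ 1.4395
c* = (1 − s)·y* = (1 − 0.11) × 1.4395 ≈ 1.2812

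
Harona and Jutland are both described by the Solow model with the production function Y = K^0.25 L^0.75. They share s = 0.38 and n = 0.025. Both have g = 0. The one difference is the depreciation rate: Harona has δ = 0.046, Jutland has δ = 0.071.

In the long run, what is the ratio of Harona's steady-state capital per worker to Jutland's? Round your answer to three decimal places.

ratio ≈ 1.495

Steady-state k* = [s/(n + δ)]^(1/(1−α)), so the ratio is [ (s_H/(n + δ)_H) / (s_J/(n + δ)_J) ]^1.3333.
s_H/(n + δ)_H = 0.38/0.071 = 5.3521; s_J/(n + δ)_J = 0.38/0.096 = 3.9583.
Ratio = (5.3521/3.9583)^1.3333 = 1.3521^1.3333 ≈ 1.4951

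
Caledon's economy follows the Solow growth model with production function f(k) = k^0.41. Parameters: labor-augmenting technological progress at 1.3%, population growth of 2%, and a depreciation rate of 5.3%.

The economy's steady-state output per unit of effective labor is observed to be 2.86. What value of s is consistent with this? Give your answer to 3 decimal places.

s ≈ 0.390

In steady state, investment equals break-even investment: s·k^α = (n + g + δ)·k.
Since y* = [s/(n + g + δ)]^(α/(1−α)), we have s/(n + g + δ) = (y*)^((1−α)/α) = 2.86^1.439 = 4.5364.
Therefore s = 4.5364 × (n + g + δ) = 4.5364 × 0.086 = 0.3901.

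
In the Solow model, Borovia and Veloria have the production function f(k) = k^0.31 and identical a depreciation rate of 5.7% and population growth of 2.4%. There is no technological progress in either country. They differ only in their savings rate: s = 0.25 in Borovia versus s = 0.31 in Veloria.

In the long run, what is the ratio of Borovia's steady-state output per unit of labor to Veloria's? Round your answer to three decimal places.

Steady-state y* = [s/(n + δ)]^(α/(1−α)), so the ratio is [ (s_B/(n + δ)_B) / (s_V/(n + δ)_V) ]^0.4493.
s_B/(n + δ)_B = 0.25/0.081 = 3.0864; s_V/(n + δ)_V = 0.31/0.081 = 3.8272.
Ratio = (3.0864/3.8272)^0.4493 = 0.8064^0.4493 ≈ 0.9078

ratio ≈ 0.908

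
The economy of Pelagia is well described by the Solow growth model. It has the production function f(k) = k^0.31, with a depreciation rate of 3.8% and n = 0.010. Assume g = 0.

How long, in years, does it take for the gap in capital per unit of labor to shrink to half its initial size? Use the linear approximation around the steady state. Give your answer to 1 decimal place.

Near the steady state the convergence rate is λ = (1 − α)(n + δ).
λ = (1 − 0.31) × 0.048 = 0.69 × 0.048 = 0.03312
Half-life = ln 2 / λ = 0.6931 / 0.03312 ≈ 20.93 years

about 20.9 years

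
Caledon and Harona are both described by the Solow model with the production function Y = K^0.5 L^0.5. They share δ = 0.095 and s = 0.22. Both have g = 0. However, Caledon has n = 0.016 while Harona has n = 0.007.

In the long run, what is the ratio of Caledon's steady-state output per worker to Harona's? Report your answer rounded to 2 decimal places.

Steady-state y* = [s/(n + δ)]^(α/(1−α)), so the ratio is [ (s_C/(n + δ)_C) / (s_H/(n + δ)_H) ]^1.
s_C/(n + δ)_C = 0.22/0.111 = 1.9820; s_H/(n + δ)_H = 0.22/0.102 = 2.1569.
Ratio = (1.9820/2.1569)^1 = 0.9189^1 ≈ 0.9189

y*_C / y*_H ≈ 0.92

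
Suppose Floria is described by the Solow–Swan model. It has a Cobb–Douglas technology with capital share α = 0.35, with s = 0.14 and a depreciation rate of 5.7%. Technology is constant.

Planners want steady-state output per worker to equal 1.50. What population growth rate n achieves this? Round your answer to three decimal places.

At the steady state, Δk = 0, so s·k^α = (n + δ)·k.
Since y* = [s/(n + δ)]^(α/(1−α)), we have s/(n + δ) = (y*)^((1−α)/α) = 1.50^1.8571 = 2.1233.
Therefore n + δ = s / 2.1233 = 0.14 / 2.1233 = 0.0659, so n = 0.0659 − 0.057 = 0.0089.

n ≈ 0.009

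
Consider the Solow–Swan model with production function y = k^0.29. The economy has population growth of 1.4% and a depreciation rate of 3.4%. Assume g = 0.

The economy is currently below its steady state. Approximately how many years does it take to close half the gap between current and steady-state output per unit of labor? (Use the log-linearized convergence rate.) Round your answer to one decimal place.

Near the steady state the convergence rate is λ = (1 − α)(n + δ).
λ = (1 − 0.29) × 0.048 = 0.71 × 0.048 = 0.03408
Half-life = ln 2 / λ = 0.6931 / 0.03408 ≈ 20.34 years

about 20.3 years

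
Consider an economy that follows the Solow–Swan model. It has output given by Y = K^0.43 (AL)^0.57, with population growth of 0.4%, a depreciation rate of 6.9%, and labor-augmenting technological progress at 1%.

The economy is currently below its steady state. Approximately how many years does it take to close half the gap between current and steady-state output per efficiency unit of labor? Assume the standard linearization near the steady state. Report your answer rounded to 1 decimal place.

t_½ ≈ 14.7 years

Near the steady state the convergence rate is λ = (1 − α)(n + g + δ).
λ = (1 − 0.43) × 0.083 = 0.57 × 0.083 = 0.04731
Half-life = ln 2 / λ = 0.6931 / 0.04731 ≈ 14.65 years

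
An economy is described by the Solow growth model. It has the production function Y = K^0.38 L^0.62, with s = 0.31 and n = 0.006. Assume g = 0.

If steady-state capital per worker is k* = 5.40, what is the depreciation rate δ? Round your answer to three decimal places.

At the steady state, Δk = 0, so s·k^α = (n + δ)·k.
So s / (n + δ) = (k*)^(1−α) = 5.40^0.62 = 2.8450.
Therefore n + δ = s / 2.8450 = 0.31 / 2.8450 = 0.1090, so δ = 0.1090 − 0.006 = 0.1030.

δ ≈ 0.103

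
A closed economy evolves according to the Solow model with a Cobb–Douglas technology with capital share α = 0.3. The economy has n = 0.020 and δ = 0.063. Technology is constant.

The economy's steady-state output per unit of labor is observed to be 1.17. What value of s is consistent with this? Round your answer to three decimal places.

s ≈ 0.120

In steady state, investment equals break-even investment: s·k^α = (n + δ)·k.
Since y* = [s/(n + δ)]^(α/(1−α)), we have s/(n + δ) = (y*)^((1−α)/α) = 1.17^2.3333 = 1.4424.
Therefore s = 1.4424 × (n + δ) = 1.4424 × 0.083 = 0.1197.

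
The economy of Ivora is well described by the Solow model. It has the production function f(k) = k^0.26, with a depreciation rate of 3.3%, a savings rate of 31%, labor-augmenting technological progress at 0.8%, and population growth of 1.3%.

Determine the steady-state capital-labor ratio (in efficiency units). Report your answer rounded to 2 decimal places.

Steady state requires s·f(k) = (n + g + δ)·k, i.e. s·k^α = (n + g + δ)·k.
Rearranging, k^(1−α) = s / (n + g + δ).
k^0.74 = 0.31 / (0.013 + 0.008 + 0.033) = 0.31 / 0.054 = 5.7407
k* = 5.7407^(1/0.74) ≈ 10.6079

k* = 10.61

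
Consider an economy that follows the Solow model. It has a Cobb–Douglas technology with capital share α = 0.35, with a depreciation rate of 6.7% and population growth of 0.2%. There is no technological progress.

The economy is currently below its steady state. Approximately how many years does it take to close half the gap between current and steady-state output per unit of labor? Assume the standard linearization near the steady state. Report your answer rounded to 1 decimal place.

half-life ≈ 15.5 years

Near the steady state the convergence rate is λ = (1 − α)(n + δ).
λ = (1 − 0.35) × 0.069 = 0.65 × 0.069 = 0.04485
Half-life = ln 2 / λ = 0.6931 / 0.04485 ≈ 15.45 years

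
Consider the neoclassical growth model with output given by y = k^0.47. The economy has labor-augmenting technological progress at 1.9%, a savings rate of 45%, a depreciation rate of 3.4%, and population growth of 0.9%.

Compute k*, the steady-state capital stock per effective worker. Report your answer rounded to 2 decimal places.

k* = 42.09

Steady state requires s·f(k) = (n + g + δ)·k, i.e. s·k^α = (n + g + δ)·k.
Dividing both sides by k: k^(1−α) = s / (n + g + δ).
k^0.53 = 0.45 / (0.009 + 0.019 + 0.034) = 0.45 / 0.062 = 7.2581
k* = 7.2581^(1/0.53) ≈ 42.0915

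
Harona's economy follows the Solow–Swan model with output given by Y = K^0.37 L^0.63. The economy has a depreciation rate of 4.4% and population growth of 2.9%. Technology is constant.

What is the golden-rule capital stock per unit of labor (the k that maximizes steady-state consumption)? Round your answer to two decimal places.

The golden rule sets f'(k) = n + δ, i.e. α·k^(α−1) = n + δ.
So k^(1−α) = α / (n + δ) = 0.37 / 0.073 = 5.0685.
k_gold = 5.0685^(1/0.63) ≈ 13.1479

k_gold ≈ 13.15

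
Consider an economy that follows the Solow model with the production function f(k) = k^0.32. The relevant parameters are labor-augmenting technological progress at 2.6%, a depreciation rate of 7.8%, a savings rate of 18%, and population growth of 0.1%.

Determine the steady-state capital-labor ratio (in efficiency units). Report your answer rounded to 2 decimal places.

k* = 2.21

At the steady state, Δk = 0, so s·k^α = (n + g + δ)·k.
Dividing both sides by k: k^(1−α) = s / (n + g + δ).
k^0.68 = 0.18 / (0.001 + 0.026 + 0.078) = 0.18 / 0.105 = 1.7143
k* = 1.7143^(1/0.68) ≈ 2.2093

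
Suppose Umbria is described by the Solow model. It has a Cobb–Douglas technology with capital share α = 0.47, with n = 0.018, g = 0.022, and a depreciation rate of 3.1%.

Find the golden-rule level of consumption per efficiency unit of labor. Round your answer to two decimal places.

c_gold ≈ 2.83

At the golden rule, f'(k) = n + g + δ, so α·k^(α−1) = n + g + δ and k_gold = (α/(n + g + δ))^(1/(1−α)).
k_gold = (0.47/0.071)^(1/0.53) = 6.6197^1.8868 ≈ 35.3800
c_gold = f(k_gold) − (n + g + δ)·k_gold = 5.3446 − 0.071×35.3800 ≈ 2.8326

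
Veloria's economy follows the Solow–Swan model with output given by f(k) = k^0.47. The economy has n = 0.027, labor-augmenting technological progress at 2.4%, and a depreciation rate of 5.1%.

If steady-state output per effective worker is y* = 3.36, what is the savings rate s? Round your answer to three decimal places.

s ≈ 0.400

In steady state, investment equals break-even investment: s·k^α = (n + g + δ)·k.
Since y* = [s/(n + g + δ)]^(α/(1−α)), we have s/(n + g + δ) = (y*)^((1−α)/α) = 3.36^1.1277 = 3.9224.
Therefore s = 3.9224 × (n + g + δ) = 3.9224 × 0.102 = 0.4001.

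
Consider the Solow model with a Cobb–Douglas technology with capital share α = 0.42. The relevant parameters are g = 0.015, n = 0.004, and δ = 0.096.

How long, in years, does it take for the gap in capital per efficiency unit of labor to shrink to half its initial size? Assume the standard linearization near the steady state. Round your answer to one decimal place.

Near the steady state the convergence rate is λ = (1 − α)(n + g + δ).
λ = (1 − 0.42) × 0.115 = 0.58 × 0.115 = 0.0667
Half-life = ln 2 / λ = 0.6931 / 0.0667 ≈ 10.39 years

about 10.4 years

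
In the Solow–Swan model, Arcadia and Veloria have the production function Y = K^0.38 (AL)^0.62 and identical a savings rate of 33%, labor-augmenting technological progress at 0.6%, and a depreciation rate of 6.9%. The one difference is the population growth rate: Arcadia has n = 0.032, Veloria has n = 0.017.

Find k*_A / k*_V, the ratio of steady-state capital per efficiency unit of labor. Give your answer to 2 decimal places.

ratio ≈ 0.78

Steady-state k* = [s/(n + g + δ)]^(1/(1−α)), so the ratio is [ (s_A/(n + g + δ)_A) / (s_V/(n + g + δ)_V) ]^1.6129.
s_A/(n + g + δ)_A = 0.33/0.107 = 3.0841; s_V/(n + g + δ)_V = 0.33/0.092 = 3.5870.
Ratio = (3.0841/3.5870)^1.6129 = 0.8598^1.6129 ≈ 0.7838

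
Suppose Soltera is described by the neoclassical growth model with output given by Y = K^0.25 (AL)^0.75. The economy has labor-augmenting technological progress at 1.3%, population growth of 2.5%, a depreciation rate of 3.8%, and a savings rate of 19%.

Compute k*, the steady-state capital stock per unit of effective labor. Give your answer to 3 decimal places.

At the steady state, Δk = 0, so s·k^α = (n + g + δ)·k.
Rearranging, k^(1−α) = s / (n + g + δ).
k^0.75 = 0.19 / (0.025 + 0.013 + 0.038) = 0.19 / 0.076 = 2.5000
k* = 2.5000^(1/0.75) ≈ 3.3930

k* = 3.393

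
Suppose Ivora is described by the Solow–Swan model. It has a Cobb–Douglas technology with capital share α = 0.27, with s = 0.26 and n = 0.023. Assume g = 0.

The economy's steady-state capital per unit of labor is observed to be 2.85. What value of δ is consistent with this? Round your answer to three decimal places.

δ ≈ 0.098

At the steady state, Δk = 0, so s·k^α = (n + δ)·k.
So s / (n + δ) = (k*)^(1−α) = 2.85^0.73 = 2.1480.
Therefore n + δ = s / 2.1480 = 0.26 / 2.1480 = 0.1210, so δ = 0.1210 − 0.023 = 0.0980.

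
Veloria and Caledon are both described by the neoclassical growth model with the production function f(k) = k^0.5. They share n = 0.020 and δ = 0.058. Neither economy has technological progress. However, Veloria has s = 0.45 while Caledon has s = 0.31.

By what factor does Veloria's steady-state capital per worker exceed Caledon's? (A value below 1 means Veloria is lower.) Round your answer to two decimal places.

ratio ≈ 2.11

Steady-state k* = [s/(n + δ)]^(1/(1−α)), so the ratio is [ (s_V/(n + δ)_V) / (s_C/(n + δ)_C) ]^2.
s_V/(n + δ)_V = 0.45/0.078 = 5.7692; s_C/(n + δ)_C = 0.31/0.078 = 3.9744.
Ratio = (5.7692/3.9744)^2 = 1.4516^2 ≈ 2.1071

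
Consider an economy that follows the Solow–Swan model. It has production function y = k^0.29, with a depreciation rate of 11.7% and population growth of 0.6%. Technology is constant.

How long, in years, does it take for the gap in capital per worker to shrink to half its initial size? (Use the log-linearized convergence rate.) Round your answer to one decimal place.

Near the steady state the convergence rate is λ = (1 − α)(n + δ).
λ = (1 − 0.29) × 0.123 = 0.71 × 0.123 = 0.08733
Half-life = ln 2 / λ = 0.6931 / 0.08733 ≈ 7.94 years

half-life ≈ 7.9 years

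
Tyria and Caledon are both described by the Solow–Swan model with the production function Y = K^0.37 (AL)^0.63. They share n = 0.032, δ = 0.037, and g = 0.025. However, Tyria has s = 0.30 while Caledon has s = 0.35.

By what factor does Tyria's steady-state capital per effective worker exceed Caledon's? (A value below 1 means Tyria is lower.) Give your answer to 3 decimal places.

Steady-state k* = [s/(n + g + δ)]^(1/(1−α)), so the ratio is [ (s_T/(n + g + δ)_T) / (s_C/(n + g + δ)_C) ]^1.5873.
s_T/(n + g + δ)_T = 0.30/0.094 = 3.1915; s_C/(n + g + δ)_C = 0.35/0.094 = 3.7234.
Ratio = (3.1915/3.7234)^1.5873 = 0.8571^1.5873 ≈ 0.7829

k*_T / k*_C ≈ 0.783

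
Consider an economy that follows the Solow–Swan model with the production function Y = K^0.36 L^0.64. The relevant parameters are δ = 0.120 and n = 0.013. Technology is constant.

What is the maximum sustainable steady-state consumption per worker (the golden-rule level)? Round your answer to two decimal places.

At the golden rule, f'(k) = n + δ, so α·k^(α−1) = n + δ and k_gold = (α/(n + δ))^(1/(1−α)).
k_gold = (0.36/0.133)^(1/0.64) = 2.7068^1.5625 ≈ 4.7393
c_gold = f(k_gold) − (n + δ)·k_gold = 1.7509 − 0.133×4.7393 ≈ 1.1206

c_gold ≈ 1.12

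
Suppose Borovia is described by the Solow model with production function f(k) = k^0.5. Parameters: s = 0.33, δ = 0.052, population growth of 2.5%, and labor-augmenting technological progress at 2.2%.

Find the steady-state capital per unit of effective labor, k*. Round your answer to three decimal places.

k* = 11.111

In steady state, investment equals break-even investment: s·k^α = (n + g + δ)·k.
Rearranging, k^(1−α) = s / (n + g + δ).
k^0.5 = 0.33 / (0.025 + 0.022 + 0.052) = 0.33 / 0.099 = 3.3333
k* = 3.3333^(1/0.5) ≈ 11.1109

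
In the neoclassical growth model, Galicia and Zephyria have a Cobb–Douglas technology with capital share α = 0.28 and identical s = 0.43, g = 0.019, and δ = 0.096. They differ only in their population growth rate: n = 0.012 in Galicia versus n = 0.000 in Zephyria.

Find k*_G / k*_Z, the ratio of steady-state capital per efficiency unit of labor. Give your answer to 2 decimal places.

ratio ≈ 0.87

Steady-state k* = [s/(n + g + δ)]^(1/(1−α)), so the ratio is [ (s_G/(n + g + δ)_G) / (s_Z/(n + g + δ)_Z) ]^1.3889.
s_G/(n + g + δ)_G = 0.43/0.127 = 3.3858; s_Z/(n + g + δ)_Z = 0.43/0.115 = 3.7391.
Ratio = (3.3858/3.7391)^1.3889 = 0.9055^1.3889 ≈ 0.8712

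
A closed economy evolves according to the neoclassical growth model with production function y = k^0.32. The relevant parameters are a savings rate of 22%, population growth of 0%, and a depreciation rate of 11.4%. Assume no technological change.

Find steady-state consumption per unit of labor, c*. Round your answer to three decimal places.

Steady state requires s·f(k) = (n + δ)·k, i.e. s·k^α = (n + δ)·k.
Dividing both sides by k: k^(1−α) = s / (n + δ).
k^0.68 = 0.22 / (0.000 + 0.114) = 0.22 / 0.114 = 1.9298
k* = 1.9298^(1/0.68) ≈ 2.6295
y* = (k*)^α = 2.6295^0.32 ≈ 1.3626
c* = (1 − s)·y* = (1 − 0.22) × 1.3626 ≈ 1.0628

c* = 1.063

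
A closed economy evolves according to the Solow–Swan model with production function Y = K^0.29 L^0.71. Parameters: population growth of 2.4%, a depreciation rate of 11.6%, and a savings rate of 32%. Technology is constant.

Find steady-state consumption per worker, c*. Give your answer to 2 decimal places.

At the steady state, Δk = 0, so s·k^α = (n + δ)·k.
Dividing both sides by k: k^(1−α) = s / (n + δ).
k^0.71 = 0.32 / (0.024 + 0.116) = 0.32 / 0.140 = 2.2857
k* = 2.2857^(1/0.71) ≈ 3.2038
y* = (k*)^α = 3.2038^0.29 ≈ 1.4017
c* = (1 − s)·y* = (1 − 0.32) × 1.4017 ≈ 0.9532

c* ≈ 0.95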